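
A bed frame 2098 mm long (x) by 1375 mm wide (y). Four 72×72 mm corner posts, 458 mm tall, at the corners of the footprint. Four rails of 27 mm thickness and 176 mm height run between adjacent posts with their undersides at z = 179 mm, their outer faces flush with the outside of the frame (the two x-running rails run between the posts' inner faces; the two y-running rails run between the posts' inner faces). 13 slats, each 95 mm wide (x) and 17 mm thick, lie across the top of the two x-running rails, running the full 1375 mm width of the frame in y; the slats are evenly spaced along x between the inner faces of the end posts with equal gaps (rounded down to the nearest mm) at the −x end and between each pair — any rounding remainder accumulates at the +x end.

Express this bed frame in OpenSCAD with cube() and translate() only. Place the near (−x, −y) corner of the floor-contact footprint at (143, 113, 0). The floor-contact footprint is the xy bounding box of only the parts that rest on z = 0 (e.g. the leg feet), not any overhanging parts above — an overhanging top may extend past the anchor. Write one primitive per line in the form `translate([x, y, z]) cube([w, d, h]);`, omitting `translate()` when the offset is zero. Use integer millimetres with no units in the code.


translate([143, 113, 0]) cube([72, 72, 458]);
translate([143, 1416, 0]) cube([72, 72, 458]);
translate([2169, 113, 0]) cube([72, 72, 458]);
translate([2169, 1416, 0]) cube([72, 72, 458]);
translate([215, 113, 179]) cube([1954, 27, 176]);
translate([215, 1461, 179]) cube([1954, 27, 176]);
translate([143, 185, 179]) cube([27, 1231, 176]);
translate([2214, 185, 179]) cube([27, 1231, 176]);
translate([266, 113, 355]) cube([95, 1375, 17]);
translate([412, 113, 355]) cube([95, 1375, 17]);
translate([558, 113, 355]) cube([95, 1375, 17]);
translate([704, 113, 355]) cube([95, 1375, 17]);
translate([850, 113, 355]) cube([95, 1375, 17]);
translate([996, 113, 355]) cube([95, 1375, 17]);
translate([1142, 113, 355]) cube([95, 1375, 17]);
translate([1288, 113, 355]) cube([95, 1375, 17]);
translate([1434, 113, 355]) cube([95, 1375, 17]);
translate([1580, 113, 355]) cube([95, 1375, 17]);
translate([1726, 113, 355]) cube([95, 1375, 17]);
translate([1872, 113, 355]) cube([95, 1375, 17]);
translate([2018, 113, 355]) cube([95, 1375, 17]);


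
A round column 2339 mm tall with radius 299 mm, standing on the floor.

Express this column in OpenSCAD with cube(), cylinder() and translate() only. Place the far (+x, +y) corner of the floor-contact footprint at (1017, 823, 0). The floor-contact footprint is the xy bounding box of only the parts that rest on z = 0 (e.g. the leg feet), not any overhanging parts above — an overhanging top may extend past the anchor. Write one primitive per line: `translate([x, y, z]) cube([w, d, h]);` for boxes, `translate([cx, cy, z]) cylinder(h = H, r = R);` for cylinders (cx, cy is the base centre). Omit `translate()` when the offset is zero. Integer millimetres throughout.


translate([718, 524, 0]) cylinder(h = 2339, r = 299);


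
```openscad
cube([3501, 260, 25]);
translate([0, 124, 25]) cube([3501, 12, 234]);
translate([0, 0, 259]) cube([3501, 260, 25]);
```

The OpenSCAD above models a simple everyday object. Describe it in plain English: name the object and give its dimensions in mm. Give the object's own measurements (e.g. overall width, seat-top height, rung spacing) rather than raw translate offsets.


An I-beam lying along x, 3501 mm long. Overall section height 284 mm. Two flanges 260 mm wide (y) and 25 mm thick, one on the floor and one at the top; a web 12 mm thick runs between them, centred on the flange width.


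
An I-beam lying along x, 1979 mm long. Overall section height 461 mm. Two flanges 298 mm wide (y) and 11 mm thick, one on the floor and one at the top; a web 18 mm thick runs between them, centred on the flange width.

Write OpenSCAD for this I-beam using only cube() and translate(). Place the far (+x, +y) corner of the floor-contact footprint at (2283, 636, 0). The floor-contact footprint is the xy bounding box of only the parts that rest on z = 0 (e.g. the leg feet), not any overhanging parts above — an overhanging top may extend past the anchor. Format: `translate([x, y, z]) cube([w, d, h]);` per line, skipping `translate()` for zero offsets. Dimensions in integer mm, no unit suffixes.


translate([304, 338, 0]) cube([1979, 298, 11]);
translate([304, 478, 11]) cube([1979, 18, 439]);
translate([304, 338, 450]) cube([1979, 298, 11]);


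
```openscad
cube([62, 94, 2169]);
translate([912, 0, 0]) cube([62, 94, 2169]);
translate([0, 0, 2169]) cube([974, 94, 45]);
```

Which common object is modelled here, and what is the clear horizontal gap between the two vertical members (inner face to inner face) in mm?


A door frame. The clear opening width is 850 mm.

Two 2169 mm tall posts with a header on top — a door frame. The left jamb is 62 mm wide at x = 0; the right jamb starts at x = 912. The clear opening is 912 − 62 = 850 mm.


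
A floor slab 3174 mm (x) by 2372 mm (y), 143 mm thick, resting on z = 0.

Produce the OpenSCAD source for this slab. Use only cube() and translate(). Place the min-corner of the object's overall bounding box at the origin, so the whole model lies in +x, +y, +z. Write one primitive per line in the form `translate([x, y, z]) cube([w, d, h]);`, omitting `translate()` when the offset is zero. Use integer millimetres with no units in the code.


cube([3174, 2372, 143]);


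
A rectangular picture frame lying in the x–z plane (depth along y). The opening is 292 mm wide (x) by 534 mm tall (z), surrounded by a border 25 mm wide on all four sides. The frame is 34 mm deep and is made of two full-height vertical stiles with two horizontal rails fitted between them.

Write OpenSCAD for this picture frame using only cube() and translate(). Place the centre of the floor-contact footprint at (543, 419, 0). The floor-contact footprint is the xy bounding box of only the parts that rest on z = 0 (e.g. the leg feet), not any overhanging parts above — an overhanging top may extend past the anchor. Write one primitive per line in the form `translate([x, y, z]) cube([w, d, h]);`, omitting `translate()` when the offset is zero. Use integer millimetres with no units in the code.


translate([372, 402, 0]) cube([25, 34, 584]);
translate([689, 402, 0]) cube([25, 34, 584]);
translate([397, 402, 0]) cube([292, 34, 25]);
translate([397, 402, 559]) cube([292, 34, 25]);


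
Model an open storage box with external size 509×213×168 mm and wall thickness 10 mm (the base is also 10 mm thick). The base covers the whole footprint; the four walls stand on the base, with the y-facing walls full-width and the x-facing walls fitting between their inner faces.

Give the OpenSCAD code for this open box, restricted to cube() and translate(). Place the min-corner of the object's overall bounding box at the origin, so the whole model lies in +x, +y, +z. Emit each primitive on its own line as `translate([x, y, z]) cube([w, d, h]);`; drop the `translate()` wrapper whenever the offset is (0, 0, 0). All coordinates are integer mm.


cube([509, 213, 10]);
translate([0, 0, 10]) cube([509, 10, 158]);
translate([0, 203, 10]) cube([509, 10, 158]);
translate([0, 10, 10]) cube([10, 193, 158]);
translate([499, 10, 10]) cube([10, 193, 158]);


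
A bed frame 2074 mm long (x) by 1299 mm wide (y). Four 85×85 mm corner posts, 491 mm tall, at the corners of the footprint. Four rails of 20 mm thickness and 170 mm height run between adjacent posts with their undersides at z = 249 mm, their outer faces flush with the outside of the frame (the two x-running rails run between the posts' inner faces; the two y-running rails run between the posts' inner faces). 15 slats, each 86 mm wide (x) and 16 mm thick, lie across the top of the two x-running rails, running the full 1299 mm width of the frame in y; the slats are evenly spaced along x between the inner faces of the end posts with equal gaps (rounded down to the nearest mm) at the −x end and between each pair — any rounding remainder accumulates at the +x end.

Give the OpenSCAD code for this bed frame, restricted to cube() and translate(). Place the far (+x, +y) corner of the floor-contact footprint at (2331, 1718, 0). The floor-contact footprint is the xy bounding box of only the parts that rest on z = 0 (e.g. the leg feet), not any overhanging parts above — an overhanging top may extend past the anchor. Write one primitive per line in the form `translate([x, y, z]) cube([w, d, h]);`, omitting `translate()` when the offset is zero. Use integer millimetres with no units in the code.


translate([257, 419, 0]) cube([85, 85, 491]);
translate([257, 1633, 0]) cube([85, 85, 491]);
translate([2246, 419, 0]) cube([85, 85, 491]);
translate([2246, 1633, 0]) cube([85, 85, 491]);
translate([342, 419, 249]) cube([1904, 20, 170]);
translate([342, 1698, 249]) cube([1904, 20, 170]);
translate([257, 504, 249]) cube([20, 1129, 170]);
translate([2311, 504, 249]) cube([20, 1129, 170]);
translate([380, 419, 419]) cube([86, 1299, 16]);
translate([504, 419, 419]) cube([86, 1299, 16]);
translate([628, 419, 419]) cube([86, 1299, 16]);
translate([752, 419, 419]) cube([86, 1299, 16]);
translate([876, 419, 419]) cube([86, 1299, 16]);
translate([1000, 419, 419]) cube([86, 1299, 16]);
translate([1124, 419, 419]) cube([86, 1299, 16]);
translate([1248, 419, 419]) cube([86, 1299, 16]);
translate([1372, 419, 419]) cube([86, 1299, 16]);
translate([1496, 419, 419]) cube([86, 1299, 16]);
translate([1620, 419, 419]) cube([86, 1299, 16]);
translate([1744, 419, 419]) cube([86, 1299, 16]);
translate([1868, 419, 419]) cube([86, 1299, 16]);
translate([1992, 419, 419]) cube([86, 1299, 16]);
translate([2116, 419, 419]) cube([86, 1299, 16]);


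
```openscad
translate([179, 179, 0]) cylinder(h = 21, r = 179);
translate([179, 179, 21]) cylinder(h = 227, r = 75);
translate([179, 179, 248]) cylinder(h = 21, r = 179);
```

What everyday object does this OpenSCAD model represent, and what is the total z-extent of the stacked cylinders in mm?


A spool. The overall height is 269 mm.

Three coaxial cylinders, large–small–large — a spool. Two 21 mm flanges and a 227 mm core give 21 + 227 + 21 = 269 mm.


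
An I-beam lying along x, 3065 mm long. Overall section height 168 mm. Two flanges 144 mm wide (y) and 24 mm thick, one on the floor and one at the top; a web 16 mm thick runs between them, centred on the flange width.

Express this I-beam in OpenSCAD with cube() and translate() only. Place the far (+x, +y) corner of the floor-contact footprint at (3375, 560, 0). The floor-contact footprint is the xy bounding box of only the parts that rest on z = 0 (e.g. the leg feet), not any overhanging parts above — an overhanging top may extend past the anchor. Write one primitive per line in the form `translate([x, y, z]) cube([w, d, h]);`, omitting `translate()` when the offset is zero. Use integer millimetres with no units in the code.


translate([310, 416, 0]) cube([3065, 144, 24]);
translate([310, 480, 24]) cube([3065, 16, 120]);
translate([310, 416, 144]) cube([3065, 144, 24]);


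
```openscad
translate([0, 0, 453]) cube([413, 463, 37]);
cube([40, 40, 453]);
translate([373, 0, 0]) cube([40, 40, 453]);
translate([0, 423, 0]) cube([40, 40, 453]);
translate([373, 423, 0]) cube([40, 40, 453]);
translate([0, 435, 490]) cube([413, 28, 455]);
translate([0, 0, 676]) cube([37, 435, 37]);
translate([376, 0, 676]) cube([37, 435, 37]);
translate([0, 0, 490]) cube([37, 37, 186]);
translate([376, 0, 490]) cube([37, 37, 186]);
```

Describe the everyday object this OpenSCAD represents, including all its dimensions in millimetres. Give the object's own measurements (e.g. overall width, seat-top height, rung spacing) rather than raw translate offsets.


A chair. The seat is a 413×463×37 mm slab with its top at z = 490 mm, on four 40×40 mm corner legs (flush with the seat edges, standing on z = 0). A flat backrest 28 mm thick, 455 mm tall, spans the full seat width and rises from the seat top along its +y edge, rear face flush with the rear of the seat. Two armrests of 37×37 mm section run along each side from the seat's front edge to the front of the backrest, top faces 223 mm above the seat top and outer faces flush with the seat's x-edges; a 37×37 mm post under the front of each armrest stands on the seat at the front corner.


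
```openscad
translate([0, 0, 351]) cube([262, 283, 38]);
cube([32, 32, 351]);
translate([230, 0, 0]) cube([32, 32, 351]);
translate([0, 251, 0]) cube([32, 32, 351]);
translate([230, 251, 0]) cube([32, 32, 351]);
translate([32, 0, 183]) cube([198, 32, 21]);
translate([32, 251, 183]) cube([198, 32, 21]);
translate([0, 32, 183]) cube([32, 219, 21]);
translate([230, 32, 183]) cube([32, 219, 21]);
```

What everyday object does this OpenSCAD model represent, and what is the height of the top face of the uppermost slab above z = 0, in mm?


A stool. The seat height is 389 mm.

A 262×283×38 slab at z = 351 on four corner posts — a stool. The seat top is 351 + 38 = 389 mm.


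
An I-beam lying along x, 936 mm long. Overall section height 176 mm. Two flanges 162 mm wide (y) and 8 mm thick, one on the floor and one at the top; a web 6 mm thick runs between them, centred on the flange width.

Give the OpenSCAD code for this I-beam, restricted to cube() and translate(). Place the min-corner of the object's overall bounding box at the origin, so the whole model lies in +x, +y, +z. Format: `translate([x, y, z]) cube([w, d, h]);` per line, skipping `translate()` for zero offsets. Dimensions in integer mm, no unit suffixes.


cube([936, 162, 8]);
translate([0, 78, 8]) cube([936, 6, 160]);
translate([0, 0, 168]) cube([936, 162, 8]);


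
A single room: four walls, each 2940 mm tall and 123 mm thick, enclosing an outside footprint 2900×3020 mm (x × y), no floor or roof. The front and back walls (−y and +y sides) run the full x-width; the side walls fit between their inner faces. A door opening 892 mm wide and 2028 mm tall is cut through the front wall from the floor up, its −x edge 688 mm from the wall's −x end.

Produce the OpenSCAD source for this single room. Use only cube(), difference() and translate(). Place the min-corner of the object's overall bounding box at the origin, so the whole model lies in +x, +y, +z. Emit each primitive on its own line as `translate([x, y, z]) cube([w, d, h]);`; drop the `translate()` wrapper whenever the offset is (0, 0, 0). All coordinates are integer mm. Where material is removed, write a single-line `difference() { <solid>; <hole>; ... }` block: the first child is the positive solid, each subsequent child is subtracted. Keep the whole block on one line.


difference() { cube([2900, 123, 2940]); translate([688, 0, 0]) cube([892, 123, 2028]); }
translate([0, 2897, 0]) cube([2900, 123, 2940]);
translate([0, 123, 0]) cube([123, 2774, 2940]);
translate([2777, 123, 0]) cube([123, 2774, 2940]);


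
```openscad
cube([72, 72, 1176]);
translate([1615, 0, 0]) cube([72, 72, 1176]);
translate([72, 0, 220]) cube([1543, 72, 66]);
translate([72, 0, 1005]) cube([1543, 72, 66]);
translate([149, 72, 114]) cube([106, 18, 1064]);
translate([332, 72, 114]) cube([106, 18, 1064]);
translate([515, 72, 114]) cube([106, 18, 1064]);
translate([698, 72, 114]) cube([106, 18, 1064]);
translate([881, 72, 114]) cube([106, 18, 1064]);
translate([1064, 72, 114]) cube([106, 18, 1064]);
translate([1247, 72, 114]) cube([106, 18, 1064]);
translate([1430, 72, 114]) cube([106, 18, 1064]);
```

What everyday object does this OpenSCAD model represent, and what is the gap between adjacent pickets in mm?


A fence section. The picket gap is 77 mm.

Two posts, two rails, 8 pickets — a fence section. Span 1543 mm holds 8 pickets of 106 mm with 9 equal gaps: ⌊(1543 − 8·106) / 9⌋ = 77 mm.


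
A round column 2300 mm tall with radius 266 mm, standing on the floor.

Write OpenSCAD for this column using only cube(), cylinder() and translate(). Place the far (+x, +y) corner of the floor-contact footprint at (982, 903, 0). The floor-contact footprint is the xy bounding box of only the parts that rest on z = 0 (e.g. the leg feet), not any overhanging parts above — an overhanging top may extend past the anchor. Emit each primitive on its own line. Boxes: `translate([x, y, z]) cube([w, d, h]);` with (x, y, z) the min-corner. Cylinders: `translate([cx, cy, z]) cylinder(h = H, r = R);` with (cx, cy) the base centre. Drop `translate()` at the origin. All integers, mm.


translate([716, 637, 0]) cylinder(h = 2300, r = 266);


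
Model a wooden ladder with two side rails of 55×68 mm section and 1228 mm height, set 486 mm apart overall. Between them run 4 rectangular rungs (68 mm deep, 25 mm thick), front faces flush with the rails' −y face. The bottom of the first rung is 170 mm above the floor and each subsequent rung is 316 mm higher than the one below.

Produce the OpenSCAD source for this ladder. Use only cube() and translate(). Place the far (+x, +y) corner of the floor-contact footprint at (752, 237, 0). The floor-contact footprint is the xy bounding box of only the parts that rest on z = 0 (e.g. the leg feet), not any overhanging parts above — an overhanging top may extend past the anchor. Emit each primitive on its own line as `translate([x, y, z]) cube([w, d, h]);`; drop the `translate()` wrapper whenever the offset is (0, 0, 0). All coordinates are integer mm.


translate([266, 169, 0]) cube([55, 68, 1228]);
translate([697, 169, 0]) cube([55, 68, 1228]);
translate([321, 169, 170]) cube([376, 68, 25]);
translate([321, 169, 486]) cube([376, 68, 25]);
translate([321, 169, 802]) cube([376, 68, 25]);
translate([321, 169, 1118]) cube([376, 68, 25]);


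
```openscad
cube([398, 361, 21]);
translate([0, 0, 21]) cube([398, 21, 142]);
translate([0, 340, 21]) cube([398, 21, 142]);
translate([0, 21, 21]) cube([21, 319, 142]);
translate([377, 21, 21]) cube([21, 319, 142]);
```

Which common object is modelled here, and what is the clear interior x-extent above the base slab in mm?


An open box. The internal width is 356 mm.

A 398×361 base slab with four walls standing on it — an open box. The base is 398 mm wide and the walls are 21 mm thick, so the internal width is 398 − 2 × 21 = 356 mm.


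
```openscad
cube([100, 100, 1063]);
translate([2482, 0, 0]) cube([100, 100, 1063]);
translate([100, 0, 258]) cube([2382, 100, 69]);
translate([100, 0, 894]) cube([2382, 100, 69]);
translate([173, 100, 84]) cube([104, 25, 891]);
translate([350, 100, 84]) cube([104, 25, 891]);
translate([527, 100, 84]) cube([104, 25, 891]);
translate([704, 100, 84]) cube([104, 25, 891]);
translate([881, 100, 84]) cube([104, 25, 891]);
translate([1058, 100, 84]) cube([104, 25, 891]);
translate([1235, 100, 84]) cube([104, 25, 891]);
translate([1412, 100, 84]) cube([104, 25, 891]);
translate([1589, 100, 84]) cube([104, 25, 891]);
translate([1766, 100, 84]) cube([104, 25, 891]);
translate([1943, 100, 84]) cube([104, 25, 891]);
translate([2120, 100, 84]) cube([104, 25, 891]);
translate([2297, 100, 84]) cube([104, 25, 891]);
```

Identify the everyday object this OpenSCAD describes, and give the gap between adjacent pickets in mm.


A fence section. The picket gap is 73 mm.

Two posts, two rails, 13 pickets — a fence section. Span 2382 mm holds 13 pickets of 104 mm with 14 equal gaps: ⌊(2382 − 13·104) / 14⌋ = 73 mm.


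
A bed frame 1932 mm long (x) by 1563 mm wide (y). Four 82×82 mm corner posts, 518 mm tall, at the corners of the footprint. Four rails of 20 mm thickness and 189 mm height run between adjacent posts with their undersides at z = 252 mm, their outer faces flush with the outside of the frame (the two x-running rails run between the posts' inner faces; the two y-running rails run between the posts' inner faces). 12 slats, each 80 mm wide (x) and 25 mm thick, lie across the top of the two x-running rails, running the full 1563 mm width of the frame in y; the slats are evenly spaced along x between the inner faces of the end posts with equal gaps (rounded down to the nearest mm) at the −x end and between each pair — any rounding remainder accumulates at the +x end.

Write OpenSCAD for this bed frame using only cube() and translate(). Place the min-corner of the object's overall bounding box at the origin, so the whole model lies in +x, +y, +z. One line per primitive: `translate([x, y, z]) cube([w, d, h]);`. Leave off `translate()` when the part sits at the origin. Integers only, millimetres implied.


cube([82, 82, 518]);
translate([0, 1481, 0]) cube([82, 82, 518]);
translate([1850, 0, 0]) cube([82, 82, 518]);
translate([1850, 1481, 0]) cube([82, 82, 518]);
translate([82, 0, 252]) cube([1768, 20, 189]);
translate([82, 1543, 252]) cube([1768, 20, 189]);
translate([0, 82, 252]) cube([20, 1399, 189]);
translate([1912, 82, 252]) cube([20, 1399, 189]);
translate([144, 0, 441]) cube([80, 1563, 25]);
translate([286, 0, 441]) cube([80, 1563, 25]);
translate([428, 0, 441]) cube([80, 1563, 25]);
translate([570, 0, 441]) cube([80, 1563, 25]);
translate([712, 0, 441]) cube([80, 1563, 25]);
translate([854, 0, 441]) cube([80, 1563, 25]);
translate([996, 0, 441]) cube([80, 1563, 25]);
translate([1138, 0, 441]) cube([80, 1563, 25]);
translate([1280, 0, 441]) cube([80, 1563, 25]);
translate([1422, 0, 441]) cube([80, 1563, 25]);
translate([1564, 0, 441]) cube([80, 1563, 25]);
translate([1706, 0, 441]) cube([80, 1563, 25]);


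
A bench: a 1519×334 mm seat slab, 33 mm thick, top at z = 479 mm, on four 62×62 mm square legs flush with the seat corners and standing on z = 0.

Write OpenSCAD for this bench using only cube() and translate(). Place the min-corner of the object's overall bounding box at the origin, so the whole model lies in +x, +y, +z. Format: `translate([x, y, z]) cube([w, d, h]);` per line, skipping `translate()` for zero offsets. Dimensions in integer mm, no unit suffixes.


translate([0, 0, 446]) cube([1519, 334, 33]);
cube([62, 62, 446]);
translate([0, 272, 0]) cube([62, 62, 446]);
translate([1457, 0, 0]) cube([62, 62, 446]);
translate([1457, 272, 0]) cube([62, 62, 446]);


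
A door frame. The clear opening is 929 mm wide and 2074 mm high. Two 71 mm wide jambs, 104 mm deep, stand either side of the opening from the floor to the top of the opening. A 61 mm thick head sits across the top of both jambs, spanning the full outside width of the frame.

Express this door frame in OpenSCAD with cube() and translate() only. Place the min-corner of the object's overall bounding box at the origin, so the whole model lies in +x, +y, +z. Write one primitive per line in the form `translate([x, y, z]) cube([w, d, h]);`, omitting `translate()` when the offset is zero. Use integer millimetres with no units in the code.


cube([71, 104, 2074]);
translate([1000, 0, 0]) cube([71, 104, 2074]);
translate([0, 0, 2074]) cube([1071, 104, 61]);


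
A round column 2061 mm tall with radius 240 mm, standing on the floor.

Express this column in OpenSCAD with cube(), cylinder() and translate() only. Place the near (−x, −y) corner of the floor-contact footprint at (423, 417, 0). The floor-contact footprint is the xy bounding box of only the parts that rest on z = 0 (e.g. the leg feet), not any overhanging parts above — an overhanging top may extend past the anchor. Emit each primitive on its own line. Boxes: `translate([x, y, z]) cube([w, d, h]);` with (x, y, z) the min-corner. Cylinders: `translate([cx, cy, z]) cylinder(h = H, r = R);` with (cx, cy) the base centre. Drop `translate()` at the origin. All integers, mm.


translate([663, 657, 0]) cylinder(h = 2061, r = 240);


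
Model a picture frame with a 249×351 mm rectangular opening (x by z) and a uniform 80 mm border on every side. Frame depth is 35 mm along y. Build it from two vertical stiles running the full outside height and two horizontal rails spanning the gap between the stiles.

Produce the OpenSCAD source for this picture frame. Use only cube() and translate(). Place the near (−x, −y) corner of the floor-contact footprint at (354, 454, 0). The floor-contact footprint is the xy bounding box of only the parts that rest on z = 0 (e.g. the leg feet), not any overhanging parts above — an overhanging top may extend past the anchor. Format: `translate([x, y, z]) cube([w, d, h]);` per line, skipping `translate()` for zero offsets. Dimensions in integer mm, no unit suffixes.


translate([354, 454, 0]) cube([80, 35, 511]);
translate([683, 454, 0]) cube([80, 35, 511]);
translate([434, 454, 0]) cube([249, 35, 80]);
translate([434, 454, 431]) cube([249, 35, 80]);


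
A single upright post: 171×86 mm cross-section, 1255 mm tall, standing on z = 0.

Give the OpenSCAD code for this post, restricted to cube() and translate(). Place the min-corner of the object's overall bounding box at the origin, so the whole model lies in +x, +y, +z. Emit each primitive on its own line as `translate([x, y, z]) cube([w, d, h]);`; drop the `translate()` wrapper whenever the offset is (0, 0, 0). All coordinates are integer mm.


cube([171, 86, 1255]);


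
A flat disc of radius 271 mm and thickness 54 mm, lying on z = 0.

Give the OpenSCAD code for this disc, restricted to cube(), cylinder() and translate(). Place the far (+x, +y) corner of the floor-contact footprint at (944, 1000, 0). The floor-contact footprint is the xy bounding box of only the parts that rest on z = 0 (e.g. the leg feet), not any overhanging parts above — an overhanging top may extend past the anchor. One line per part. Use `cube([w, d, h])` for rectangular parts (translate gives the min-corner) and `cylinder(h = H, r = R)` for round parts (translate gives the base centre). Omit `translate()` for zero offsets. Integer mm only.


translate([673, 729, 0]) cylinder(h = 54, r = 271);


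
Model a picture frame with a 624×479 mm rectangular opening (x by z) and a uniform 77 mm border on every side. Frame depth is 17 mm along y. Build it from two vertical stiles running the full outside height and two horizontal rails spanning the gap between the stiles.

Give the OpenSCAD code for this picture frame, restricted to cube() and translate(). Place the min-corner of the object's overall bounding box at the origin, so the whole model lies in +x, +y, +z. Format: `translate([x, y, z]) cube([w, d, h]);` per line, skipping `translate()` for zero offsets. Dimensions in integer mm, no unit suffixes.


cube([77, 17, 633]);
translate([701, 0, 0]) cube([77, 17, 633]);
translate([77, 0, 0]) cube([624, 17, 77]);
translate([77, 0, 556]) cube([624, 17, 77]);


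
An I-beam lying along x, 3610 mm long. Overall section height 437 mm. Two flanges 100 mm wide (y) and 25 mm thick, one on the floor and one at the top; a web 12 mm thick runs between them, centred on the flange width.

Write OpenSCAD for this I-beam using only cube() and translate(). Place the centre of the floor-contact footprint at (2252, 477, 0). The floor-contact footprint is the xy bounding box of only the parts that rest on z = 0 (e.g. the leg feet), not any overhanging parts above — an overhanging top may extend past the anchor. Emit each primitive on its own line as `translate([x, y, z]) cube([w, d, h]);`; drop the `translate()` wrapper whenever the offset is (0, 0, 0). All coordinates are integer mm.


translate([447, 427, 0]) cube([3610, 100, 25]);
translate([447, 471, 25]) cube([3610, 12, 387]);
translate([447, 427, 412]) cube([3610, 100, 25]);


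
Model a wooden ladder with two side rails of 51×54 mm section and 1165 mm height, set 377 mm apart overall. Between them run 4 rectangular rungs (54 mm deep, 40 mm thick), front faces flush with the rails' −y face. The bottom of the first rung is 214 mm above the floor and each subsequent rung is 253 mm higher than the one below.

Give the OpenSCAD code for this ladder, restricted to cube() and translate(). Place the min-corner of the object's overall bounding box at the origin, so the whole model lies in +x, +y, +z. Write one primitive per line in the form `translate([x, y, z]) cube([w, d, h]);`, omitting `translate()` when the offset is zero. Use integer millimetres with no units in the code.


cube([51, 54, 1165]);
translate([326, 0, 0]) cube([51, 54, 1165]);
translate([51, 0, 214]) cube([275, 54, 40]);
translate([51, 0, 467]) cube([275, 54, 40]);
translate([51, 0, 720]) cube([275, 54, 40]);
translate([51, 0, 973]) cube([275, 54, 40]);


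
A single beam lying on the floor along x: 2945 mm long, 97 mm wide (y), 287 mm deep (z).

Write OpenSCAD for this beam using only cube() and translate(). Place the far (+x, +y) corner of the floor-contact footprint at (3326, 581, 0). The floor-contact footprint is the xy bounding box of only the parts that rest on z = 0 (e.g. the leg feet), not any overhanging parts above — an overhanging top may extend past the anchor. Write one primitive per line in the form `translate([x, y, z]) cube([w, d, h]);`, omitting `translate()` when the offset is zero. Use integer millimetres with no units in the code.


translate([381, 484, 0]) cube([2945, 97, 287]);


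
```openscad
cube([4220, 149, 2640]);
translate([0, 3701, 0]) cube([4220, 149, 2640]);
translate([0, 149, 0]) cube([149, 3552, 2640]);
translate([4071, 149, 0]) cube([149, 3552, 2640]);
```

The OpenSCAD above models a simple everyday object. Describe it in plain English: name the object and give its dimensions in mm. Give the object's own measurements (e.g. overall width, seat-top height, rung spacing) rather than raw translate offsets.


The wall frame of a small rectangular building: four walls, each 2640 mm tall and 149 mm thick, enclosing a footprint 4220 mm (x) by 3850 mm (y) outside-to-outside, with no floor or roof. The front and back walls (the −y and +y sides) span the full width; the two side walls fit between them.


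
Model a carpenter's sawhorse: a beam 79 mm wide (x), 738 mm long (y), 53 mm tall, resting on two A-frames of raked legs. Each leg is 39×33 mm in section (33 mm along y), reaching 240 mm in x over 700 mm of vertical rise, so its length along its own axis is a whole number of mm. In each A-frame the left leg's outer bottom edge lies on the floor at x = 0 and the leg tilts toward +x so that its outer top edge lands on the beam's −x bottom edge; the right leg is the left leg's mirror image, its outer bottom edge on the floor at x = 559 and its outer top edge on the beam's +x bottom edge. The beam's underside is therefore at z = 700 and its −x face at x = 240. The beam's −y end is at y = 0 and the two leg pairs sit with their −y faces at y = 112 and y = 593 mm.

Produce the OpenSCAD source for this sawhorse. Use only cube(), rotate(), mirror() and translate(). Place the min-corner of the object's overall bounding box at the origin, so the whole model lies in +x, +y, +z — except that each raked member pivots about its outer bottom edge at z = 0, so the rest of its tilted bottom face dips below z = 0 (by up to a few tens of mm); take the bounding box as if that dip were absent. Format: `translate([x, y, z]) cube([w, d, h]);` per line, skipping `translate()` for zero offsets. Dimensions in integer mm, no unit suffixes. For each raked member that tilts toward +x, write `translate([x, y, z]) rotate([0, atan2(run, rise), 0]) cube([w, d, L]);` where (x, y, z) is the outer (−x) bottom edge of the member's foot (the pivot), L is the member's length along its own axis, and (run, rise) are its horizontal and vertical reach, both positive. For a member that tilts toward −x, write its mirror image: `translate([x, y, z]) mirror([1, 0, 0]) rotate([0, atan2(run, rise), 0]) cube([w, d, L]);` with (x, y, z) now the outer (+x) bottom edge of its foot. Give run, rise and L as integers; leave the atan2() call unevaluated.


translate([240, 0, 700]) cube([79, 738, 53]);
translate([0, 112, 0]) rotate([0, atan2(240, 700), 0]) cube([39, 33, 740]);
translate([559, 112, 0]) mirror([1, 0, 0]) rotate([0, atan2(240, 700), 0]) cube([39, 33, 740]);
translate([0, 593, 0]) rotate([0, atan2(240, 700), 0]) cube([39, 33, 740]);
translate([559, 593, 0]) mirror([1, 0, 0]) rotate([0, atan2(240, 700), 0]) cube([39, 33, 740]);


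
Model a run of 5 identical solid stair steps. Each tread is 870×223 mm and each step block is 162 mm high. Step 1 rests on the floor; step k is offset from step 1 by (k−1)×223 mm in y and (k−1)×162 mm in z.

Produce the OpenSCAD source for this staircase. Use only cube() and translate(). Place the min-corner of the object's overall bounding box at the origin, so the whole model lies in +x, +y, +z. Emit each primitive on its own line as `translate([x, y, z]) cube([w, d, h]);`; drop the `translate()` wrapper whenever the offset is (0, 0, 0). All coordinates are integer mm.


cube([870, 223, 162]);
translate([0, 223, 162]) cube([870, 223, 162]);
translate([0, 446, 324]) cube([870, 223, 162]);
translate([0, 669, 486]) cube([870, 223, 162]);
translate([0, 892, 648]) cube([870, 223, 162]);


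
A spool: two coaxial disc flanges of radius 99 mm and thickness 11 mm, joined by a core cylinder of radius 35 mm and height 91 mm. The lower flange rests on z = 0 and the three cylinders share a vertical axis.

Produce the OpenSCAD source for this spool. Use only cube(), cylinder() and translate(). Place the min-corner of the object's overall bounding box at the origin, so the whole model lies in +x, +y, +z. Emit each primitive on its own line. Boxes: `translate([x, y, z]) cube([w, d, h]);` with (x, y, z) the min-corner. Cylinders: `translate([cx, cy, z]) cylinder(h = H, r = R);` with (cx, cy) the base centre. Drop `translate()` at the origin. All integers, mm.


translate([99, 99, 0]) cylinder(h = 11, r = 99);
translate([99, 99, 11]) cylinder(h = 91, r = 35);
translate([99, 99, 102]) cylinder(h = 11, r = 99);


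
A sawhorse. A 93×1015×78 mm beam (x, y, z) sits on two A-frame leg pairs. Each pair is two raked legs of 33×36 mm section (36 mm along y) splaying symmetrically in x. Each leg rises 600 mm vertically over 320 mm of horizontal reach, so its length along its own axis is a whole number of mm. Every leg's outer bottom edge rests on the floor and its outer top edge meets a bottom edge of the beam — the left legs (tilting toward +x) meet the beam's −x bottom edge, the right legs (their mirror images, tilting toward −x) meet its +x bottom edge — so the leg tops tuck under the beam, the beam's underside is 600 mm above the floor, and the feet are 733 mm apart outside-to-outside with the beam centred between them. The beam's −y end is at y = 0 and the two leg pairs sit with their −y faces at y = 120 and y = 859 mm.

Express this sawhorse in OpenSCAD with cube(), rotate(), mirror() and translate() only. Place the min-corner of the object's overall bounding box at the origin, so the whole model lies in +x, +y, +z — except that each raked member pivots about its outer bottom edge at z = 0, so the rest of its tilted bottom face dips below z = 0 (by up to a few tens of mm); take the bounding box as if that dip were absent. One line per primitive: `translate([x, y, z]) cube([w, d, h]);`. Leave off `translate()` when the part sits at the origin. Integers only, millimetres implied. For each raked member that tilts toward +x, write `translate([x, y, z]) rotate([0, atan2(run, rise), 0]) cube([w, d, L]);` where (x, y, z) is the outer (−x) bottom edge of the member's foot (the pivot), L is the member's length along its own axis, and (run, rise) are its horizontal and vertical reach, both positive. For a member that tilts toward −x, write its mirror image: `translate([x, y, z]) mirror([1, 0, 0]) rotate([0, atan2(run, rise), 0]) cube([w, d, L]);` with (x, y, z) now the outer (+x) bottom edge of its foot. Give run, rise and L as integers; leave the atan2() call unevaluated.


translate([320, 0, 600]) cube([93, 1015, 78]);
translate([0, 120, 0]) rotate([0, atan2(320, 600), 0]) cube([33, 36, 680]);
translate([733, 120, 0]) mirror([1, 0, 0]) rotate([0, atan2(320, 600), 0]) cube([33, 36, 680]);
translate([0, 859, 0]) rotate([0, atan2(320, 600), 0]) cube([33, 36, 680]);
translate([733, 859, 0]) mirror([1, 0, 0]) rotate([0, atan2(320, 600), 0]) cube([33, 36, 680]);


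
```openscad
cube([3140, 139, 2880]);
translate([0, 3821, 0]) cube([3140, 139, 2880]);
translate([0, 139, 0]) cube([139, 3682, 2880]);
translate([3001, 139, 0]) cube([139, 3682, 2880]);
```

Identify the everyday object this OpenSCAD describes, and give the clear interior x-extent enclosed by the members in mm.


A house (or room) frame. The interior width is 2862 mm.

Four 2880 mm walls enclosing a rectangle with no floor or roof — a room or house frame. Outside width is 3140 mm and wall thickness is 139 mm, so the interior width is 3140 − 2 × 139 = 2862 mm.


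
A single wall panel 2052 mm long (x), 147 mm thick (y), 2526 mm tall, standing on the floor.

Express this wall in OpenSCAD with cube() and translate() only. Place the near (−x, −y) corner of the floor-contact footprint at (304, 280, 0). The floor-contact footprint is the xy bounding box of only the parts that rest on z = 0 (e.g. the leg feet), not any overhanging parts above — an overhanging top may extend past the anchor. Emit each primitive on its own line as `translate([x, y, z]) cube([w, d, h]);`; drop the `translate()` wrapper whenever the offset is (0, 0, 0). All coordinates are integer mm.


translate([304, 280, 0]) cube([2052, 147, 2526]);


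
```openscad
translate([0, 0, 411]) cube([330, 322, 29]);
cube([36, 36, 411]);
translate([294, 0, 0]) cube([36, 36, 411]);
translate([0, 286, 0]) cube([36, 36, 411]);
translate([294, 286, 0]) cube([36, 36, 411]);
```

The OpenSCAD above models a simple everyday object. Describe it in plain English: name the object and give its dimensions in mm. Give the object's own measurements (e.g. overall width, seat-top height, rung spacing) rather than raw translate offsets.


A four-legged stool. The seat is a 330×322×29 mm slab whose top surface is at z = 440 mm; four square legs, each 36×36 mm in cross-section, run from the floor (z = 0) to the underside of the seat, each flush with a corner of the seat.


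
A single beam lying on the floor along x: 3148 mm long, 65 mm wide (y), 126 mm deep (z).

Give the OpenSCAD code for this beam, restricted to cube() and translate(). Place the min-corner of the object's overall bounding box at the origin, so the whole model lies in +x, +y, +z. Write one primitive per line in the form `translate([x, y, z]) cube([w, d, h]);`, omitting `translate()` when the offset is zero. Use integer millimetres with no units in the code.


cube([3148, 65, 126]);


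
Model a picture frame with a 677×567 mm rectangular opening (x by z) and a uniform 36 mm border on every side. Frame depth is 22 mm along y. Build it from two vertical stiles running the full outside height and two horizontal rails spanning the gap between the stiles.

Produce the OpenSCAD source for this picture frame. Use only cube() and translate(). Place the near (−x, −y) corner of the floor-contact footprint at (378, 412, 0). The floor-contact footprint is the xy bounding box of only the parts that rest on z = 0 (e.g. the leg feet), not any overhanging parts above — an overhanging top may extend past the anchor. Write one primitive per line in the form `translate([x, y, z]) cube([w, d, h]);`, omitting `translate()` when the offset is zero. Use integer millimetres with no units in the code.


translate([378, 412, 0]) cube([36, 22, 639]);
translate([1091, 412, 0]) cube([36, 22, 639]);
translate([414, 412, 0]) cube([677, 22, 36]);
translate([414, 412, 603]) cube([677, 22, 36]);


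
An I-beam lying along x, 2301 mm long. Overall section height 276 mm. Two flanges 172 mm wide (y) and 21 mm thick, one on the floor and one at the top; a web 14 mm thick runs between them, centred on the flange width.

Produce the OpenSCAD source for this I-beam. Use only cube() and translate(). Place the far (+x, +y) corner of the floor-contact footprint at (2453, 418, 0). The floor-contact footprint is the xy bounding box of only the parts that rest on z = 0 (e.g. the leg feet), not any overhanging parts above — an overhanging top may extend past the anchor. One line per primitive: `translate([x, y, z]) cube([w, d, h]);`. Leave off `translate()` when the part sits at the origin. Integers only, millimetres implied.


translate([152, 246, 0]) cube([2301, 172, 21]);
translate([152, 325, 21]) cube([2301, 14, 234]);
translate([152, 246, 255]) cube([2301, 172, 21]);
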